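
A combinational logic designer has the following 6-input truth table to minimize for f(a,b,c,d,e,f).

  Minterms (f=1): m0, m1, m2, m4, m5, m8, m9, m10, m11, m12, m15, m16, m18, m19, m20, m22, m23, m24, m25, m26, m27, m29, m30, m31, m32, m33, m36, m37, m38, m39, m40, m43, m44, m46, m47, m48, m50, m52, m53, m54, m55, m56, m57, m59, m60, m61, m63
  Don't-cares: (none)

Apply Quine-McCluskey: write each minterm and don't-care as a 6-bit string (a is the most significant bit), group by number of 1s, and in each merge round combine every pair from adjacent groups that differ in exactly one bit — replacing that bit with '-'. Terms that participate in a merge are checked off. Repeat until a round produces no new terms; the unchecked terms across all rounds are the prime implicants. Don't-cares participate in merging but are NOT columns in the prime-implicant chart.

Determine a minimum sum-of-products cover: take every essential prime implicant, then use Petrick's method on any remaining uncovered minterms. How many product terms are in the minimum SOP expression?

[col 0] 000000*, 000001*, 000010*, 000100*, 000101*, 001000*, 001001*, 001010*, 001011*, 001100*, 001111*, 010000*, 010010*, 010011*, 010100*, 010110*, 010111*, 011000*, 011001*, 011010*, 011011*, 011101*, 011110*, 011111*, 100000*, 100001*, 100100*, 100101*, 100110*, 100111*, 101000*, 101011*, 101100*, 101110*, 101111*, 110000*, 110010*, 110100*, 110101*, 110110*, 110111*, 111000*, 111001*, 111011*, 111100*, 111101*, 111111*
[col 1] -00000*, -00001*, -00100*, -00101*, -01000*, -01011*, -01100*, -01111*, -10000*, -10010*, -10100*, -10110*, -10111*, -11000*, -11001*, -11011*, -11101*, -11111*, 0-0000*, 0-0010*, 0-0100*, 0-1000*, 0-1001*, 0-1010*, 0-1011*, 0-1111*, 00-000*, 00-001*, 00-010*, 00-100*, 000-00*, 000-01*, 0000-0*, 00000-*, 00010-*, 001-00*, 001-11*, 0010-0*, 0010-1*, 00100-*, 00101-*, 01-000*, 01-010*, 01-011*, 01-110*, 01-111*, 010-00*, 010-10*, 010-11*, 0100-0*, 01001-*, 0101-0*, 01011-*, 011-01*, 011-10*, 011-11*, 0110-0*, 0110-1*, 01100-*, 01101-*, 0111-1*, 01111-*, 1-0000*, 1-0100*, 1-0101*, 1-0110*, 1-0111*, 1-1000*, 1-1011*, 1-1100*, 1-1111*, 10-000*, 10-100*, 10-110*, 10-111*, 100-00*, 100-01*, 10000-*, 1001-0*, 1001-1*, 10010-*, 10011-*, 101-00*, 101-11*, 1011-0*, 10111-*, 11-000*, 11-100*, 11-101*, 11-111*, 110-00*, 110-10*, 1100-0*, 1101-0*, 1101-1*, 11010-*, 11011-*, 111-00*, 111-01*, 111-11*, 1110-1*, 11100-*, 1111-1*, 11110-*
[col 2] --0000*, --0100*, --1000*, --1011*, --1111*, -0-000*, -0-100*, -00-00*, -00-01*, -0000-*, -0010-*, -01-00*, -01-11*, -1-000*, -1-111, -10-00*, -10-10*, -100-0*, -101-0*, -1011-, -11-01*, -11-11*, -110-1*, -1100-, -111-1*, 0--000*, 0--010*, 0-0-00*, 0-00-0*, 0-1-11*, 0-10-0*, 0-10-1*, 0-100-*, 0-101-*, 00--00*, 00-0-0*, 00-00-, 000-0-*, 0010--*, 01--10*, 01--11*, 01-0-0*, 01-01-*, 01-11-*, 010--0*, 010-1-*, 011--1*, 011-1-*, 0110--*, 1--000*, 1--100*, 1--111, 1-0-00*, 1-01-0*, 1-01-1*, 1-010-*, 1-011-*, 1-1-00*, 1-1-11*, 10--00*, 10-1-0, 10-11-, 100-0-*, 1001--*, 11--00*, 11-1-1, 11-10-, 110--0*, 1101--*, 111--1*, 111-0-
[col 3] ---000, --0-00, --1-11, -0--00, -00-0-, -10--0, -11--1, 0--0-0, 0-10--, 01--1-, 1---00, 1-01--
Prime implicants: ---000, --0-00, --1-11, -0--00, -00-0-, -1-111, -10--0, -1011-, -11--1, -1100-, 0--0-0, 0-10--, 00-00-, 01--1-, 1---00, 1--111, 1-01--, 10-1-0, 10-11-, 11-1-1, 11-10-, 111-0-
PI chart (minterm → PIs covering it):
  0 | ---000,--0-00,-0--00,-00-0-,0--0-0,00-00-
  1 | -00-0-,00-00-
  2 | 0--0-0  (sole → essential)
  4 | --0-00,-0--00,-00-0-
  5 | -00-0-  (sole → essential)
  8 | ---000,-0--00,0--0-0,0-10--,00-00-
  9 | 0-10--,00-00-
  10 | 0--0-0,0-10--
  11 | --1-11,0-10--
  12 | -0--00  (sole → essential)
  15 | --1-11  (sole → essential)
  16 | ---000,--0-00,-10--0,0--0-0
  18 | -10--0,0--0-0,01--1-
  19 | 01--1-  (sole → essential)
  20 | --0-00,-10--0
  22 | -10--0,-1011-,01--1-
  23 | -1-111,-1011-,01--1-
  24 | ---000,-1100-,0--0-0,0-10--
  25 | -11--1,-1100-,0-10--
  26 | 0--0-0,0-10--,01--1-
  27 | --1-11,-11--1,0-10--,01--1-
  29 | -11--1  (sole → essential)
  30 | 01--1-  (sole → essential)
  31 | --1-11,-1-111,-11--1,01--1-
  32 | ---000,--0-00,-0--00,-00-0-,1---00
  33 | -00-0-  (sole → essential)
  36 | --0-00,-0--00,-00-0-,1---00,1-01--,10-1-0
  37 | -00-0-,1-01--
  38 | 1-01--,10-1-0,10-11-
  39 | 1--111,1-01--,10-11-
  40 | ---000,-0--00,1---00
  43 | --1-11  (sole → essential)
  44 | -0--00,1---00,10-1-0
  46 | 10-1-0,10-11-
  47 | --1-11,1--111,10-11-
  48 | ---000,--0-00,-10--0,1---00
  50 | -10--0  (sole → essential)
  52 | --0-00,-10--0,1---00,1-01--,11-10-
  53 | 1-01--,11-1-1,11-10-
  54 | -10--0,-1011-,1-01--
  55 | -1-111,-1011-,1--111,1-01--,11-1-1
  56 | ---000,-1100-,1---00,111-0-
  57 | -11--1,-1100-,111-0-
  59 | --1-11,-11--1
  60 | 1---00,11-10-,111-0-
  61 | -11--1,11-1-1,11-10-,111-0-
  63 | --1-11,-1-111,-11--1,1--111,11-1-1
Essential prime implicants: --1-11, -0--00, -00-0-, -10--0, -11--1, 0--0-0, 01--1-
Petrick residual → 0-10--, 1---00, 1-01--, 10-1-0
Minimum SOP uses 11 PIs: cef + b'e'f' + b'c'e' + bc'f' + bcf + a'd'f' + a'cd' + a'be + ae'f' + ac'd + ab'df'

11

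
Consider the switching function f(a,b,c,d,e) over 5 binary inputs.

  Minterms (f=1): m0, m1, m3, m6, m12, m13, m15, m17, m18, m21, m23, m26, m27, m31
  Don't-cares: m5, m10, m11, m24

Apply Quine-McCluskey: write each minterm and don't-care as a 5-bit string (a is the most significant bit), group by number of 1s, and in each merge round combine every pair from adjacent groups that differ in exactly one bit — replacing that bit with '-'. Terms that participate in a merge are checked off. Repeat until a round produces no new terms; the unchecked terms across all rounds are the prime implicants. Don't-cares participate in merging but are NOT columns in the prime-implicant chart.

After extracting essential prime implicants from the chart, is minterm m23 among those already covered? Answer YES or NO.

NO

Round 0: 00000✓ 00001✓ 00011✓ 00101✓ 00110 01010✓ 01011✓ 01100✓ 01101✓ 01111✓ 10001✓ 10010✓ 10101✓ 10111✓ 11000✓ 11010✓ 11011✓ 11111✓
Round 1: -0001✓ -0101✓ -1010✓ -1011✓ -1111✓ 0-011 0-101 00-01✓ 000-1 0000- 01-11✓ 0101-✓ 011-1 0110- 1-010 1-111 10-01✓ 101-1 11-11✓ 110-0 1101-✓
Round 2: -0-01 -1-11 -101-
PIs = {-0-01, -1-11, -101-, 0-011, 0-101, 000-1, 0000-, 00110, 011-1, 0110-, 1-010, 1-111, 101-1, 110-0}
Coverage chart:
  m0: 0000- ←essential
  m1: -0-01,000-1,0000-
  m3: 0-011,000-1
  m6: 00110 ←essential
  m12: 0110- ←essential
  m13: 0-101,011-1,0110-
  m15: -1-11,011-1
  m17: -0-01 ←essential
  m18: 1-010 ←essential
  m21: -0-01,101-1
  m23: 1-111,101-1
  m26: -101-,1-010,110-0
  m27: -1-11,-101-
  m31: -1-11,1-111
Essential: -0-01, 0000-, 00110, 0110-, 1-010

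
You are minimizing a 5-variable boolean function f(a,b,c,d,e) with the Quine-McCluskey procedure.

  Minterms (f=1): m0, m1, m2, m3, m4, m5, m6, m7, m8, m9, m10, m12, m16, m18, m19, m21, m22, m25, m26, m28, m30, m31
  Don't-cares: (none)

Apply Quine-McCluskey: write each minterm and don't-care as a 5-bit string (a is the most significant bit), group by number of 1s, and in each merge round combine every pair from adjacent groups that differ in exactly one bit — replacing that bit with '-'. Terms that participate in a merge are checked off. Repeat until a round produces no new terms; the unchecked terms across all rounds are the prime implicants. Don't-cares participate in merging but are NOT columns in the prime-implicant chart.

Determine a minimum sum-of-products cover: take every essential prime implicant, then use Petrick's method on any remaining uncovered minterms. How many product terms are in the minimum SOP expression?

9

[col 0] 00000*, 00001*, 00010*, 00011*, 00100*, 00101*, 00110*, 00111*, 01000*, 01001*, 01010*, 01100*, 10000*, 10010*, 10011*, 10101*, 10110*, 11001*, 11010*, 11100*, 11110*, 11111*
[col 1] -0000*, -0010*, -0011*, -0101, -0110*, -1001, -1010*, -1100, 0-000*, 0-001*, 0-010*, 0-100*, 00-00*, 00-01*, 00-10*, 00-11*, 000-0*, 000-1*, 0000-*, 0001-*, 001-0*, 001-1*, 0010-*, 0011-*, 01-00*, 010-0*, 0100-*, 1-010*, 1-110*, 10-10*, 100-0*, 1001-*, 11-10*, 111-0, 1111-
[col 2] --010, -0-10, -00-0, -001-, 0--00, 0-0-0, 0-00-, 00--0*, 00--1*, 00-0-*, 00-1-*, 000--*, 001--*, 1--10
[col 3] 00---
Prime implicants: --010, -0-10, -00-0, -001-, -0101, -1001, -1100, 0--00, 0-0-0, 0-00-, 00---, 1--10, 111-0, 1111-
PI chart (minterm → PIs covering it):
  0 | -00-0,0--00,0-0-0,0-00-,00---
  1 | 0-00-,00---
  2 | --010,-0-10,-00-0,-001-,0-0-0,00---
  3 | -001-,00---
  4 | 0--00,00---
  5 | -0101,00---
  6 | -0-10,00---
  7 | 00---  (sole → essential)
  8 | 0--00,0-0-0,0-00-
  9 | -1001,0-00-
  10 | --010,0-0-0
  12 | -1100,0--00
  16 | -00-0  (sole → essential)
  18 | --010,-0-10,-00-0,-001-,1--10
  19 | -001-  (sole → essential)
  21 | -0101  (sole → essential)
  22 | -0-10,1--10
  25 | -1001  (sole → essential)
  26 | --010,1--10
  28 | -1100,111-0
  30 | 1--10,111-0,1111-
  31 | 1111-  (sole → essential)
Essential prime implicants: -00-0, -001-, -0101, -1001, 00---, 1111-
Petrick residual → -1100, 0-0-0, 1--10
Minimum SOP uses 9 PIs: b'c'e' + b'c'd + b'cd'e + bc'd'e + bcd'e' + a'c'e' + a'b' + ade' + abcd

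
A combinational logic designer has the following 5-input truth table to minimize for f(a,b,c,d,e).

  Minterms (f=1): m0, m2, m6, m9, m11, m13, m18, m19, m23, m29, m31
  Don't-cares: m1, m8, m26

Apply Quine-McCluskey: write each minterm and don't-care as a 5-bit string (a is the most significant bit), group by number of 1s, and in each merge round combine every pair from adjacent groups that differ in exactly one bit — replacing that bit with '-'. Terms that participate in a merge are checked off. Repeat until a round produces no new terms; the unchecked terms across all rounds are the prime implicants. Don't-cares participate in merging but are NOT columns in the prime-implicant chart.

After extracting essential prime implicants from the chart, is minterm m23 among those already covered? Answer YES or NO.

NO

Round 0: 00000✓ 00001✓ 00010✓ 00110✓ 01000✓ 01001✓ 01011✓ 01101✓ 10010✓ 10011✓ 10111✓ 11010✓ 11101✓ 11111✓
Round 1: -0010 -1101 0-000✓ 0-001✓ 00-10 000-0 0000-✓ 01-01 010-1 0100-✓ 1-010 1-111 10-11 1001- 111-1
Round 2: 0-00-
PIs = {-0010, -1101, 0-00-, 00-10, 000-0, 01-01, 010-1, 1-010, 1-111, 10-11, 1001-, 111-1}
Coverage chart:
  m0: 0-00-,000-0
  m2: -0010,00-10,000-0
  m6: 00-10 ←essential
  m9: 0-00-,01-01,010-1
  m11: 010-1 ←essential
  m13: -1101,01-01
  m18: -0010,1-010,1001-
  m19: 10-11,1001-
  m23: 1-111,10-11
  m29: -1101,111-1
  m31: 1-111,111-1
Essential: 00-10, 010-1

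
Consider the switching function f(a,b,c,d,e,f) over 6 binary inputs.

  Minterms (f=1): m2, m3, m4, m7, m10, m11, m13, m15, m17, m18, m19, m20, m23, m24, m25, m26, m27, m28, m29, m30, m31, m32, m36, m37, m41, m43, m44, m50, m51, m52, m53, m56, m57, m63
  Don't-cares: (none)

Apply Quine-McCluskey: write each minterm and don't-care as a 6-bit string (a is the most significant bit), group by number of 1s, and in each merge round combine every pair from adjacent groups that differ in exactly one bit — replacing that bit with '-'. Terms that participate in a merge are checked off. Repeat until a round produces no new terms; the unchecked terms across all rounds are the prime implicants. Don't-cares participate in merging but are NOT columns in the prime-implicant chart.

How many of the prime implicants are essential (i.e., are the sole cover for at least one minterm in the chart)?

[col 0] 000010*, 000011*, 000100*, 000111*, 001010*, 001011*, 001101*, 001111*, 010001*, 010010*, 010011*, 010100*, 010111*, 011000*, 011001*, 011010*, 011011*, 011100*, 011101*, 011110*, 011111*, 100000*, 100100*, 100101*, 101001*, 101011*, 101100*, 110010*, 110011*, 110100*, 110101*, 111000*, 111001*, 111111*
[col 1] -00100*, -01011, -10010*, -10011*, -10100*, -11000*, -11001*, -11111, 0-0010*, 0-0011*, 0-0100*, 0-0111*, 0-1010*, 0-1011*, 0-1101*, 0-1111*, 00-010*, 00-011*, 00-111*, 000-11*, 00001-*, 001-11*, 00101-*, 0011-1*, 01-001*, 01-010*, 01-011*, 01-100, 01-111*, 010-11*, 0100-1*, 01001-*, 011-00*, 011-01*, 011-10*, 011-11*, 0110-0*, 0110-1*, 01100-*, 01101-*, 0111-0*, 0111-1*, 01110-*, 01111-*, 1-0100*, 1-0101*, 1-1001, 10-100, 100-00, 10010-*, 1010-1, 11001-*, 11010-*, 11100-*
[col 2] --0100, -1001-, -1100-, 0--010*, 0--011*, 0--111*, 0-0-11*, 0-001-*, 0-1-11*, 0-101-*, 0-11-1, 00--11*, 00-01-*, 01--11*, 01-0-1, 01-01-*, 011--0*, 011--1*, 011-0-*, 011-1-*, 0110--*, 0111--*, 1-010-
[col 3] 0---11, 0--01-, 011---
Prime implicants: --0100, -01011, -1001-, -1100-, -11111, 0---11, 0--01-, 0-11-1, 01-0-1, 01-100, 011---, 1-010-, 1-1001, 10-100, 100-00, 1010-1
PI chart (minterm → PIs covering it):
  2 | 0--01-  (sole → essential)
  3 | 0---11,0--01-
  4 | --0100  (sole → essential)
  7 | 0---11  (sole → essential)
  10 | 0--01-  (sole → essential)
  11 | -01011,0---11,0--01-
  13 | 0-11-1  (sole → essential)
  15 | 0---11,0-11-1
  17 | 01-0-1  (sole → essential)
  18 | -1001-,0--01-
  19 | -1001-,0---11,0--01-,01-0-1
  20 | --0100,01-100
  23 | 0---11  (sole → essential)
  24 | -1100-,011---
  25 | -1100-,01-0-1,011---
  26 | 0--01-,011---
  27 | 0---11,0--01-,01-0-1,011---
  28 | 01-100,011---
  29 | 0-11-1,011---
  30 | 011---  (sole → essential)
  31 | -11111,0---11,0-11-1,011---
  32 | 100-00  (sole → essential)
  36 | --0100,1-010-,10-100,100-00
  37 | 1-010-  (sole → essential)
  41 | 1-1001,1010-1
  43 | -01011,1010-1
  44 | 10-100  (sole → essential)
  50 | -1001-  (sole → essential)
  51 | -1001-  (sole → essential)
  52 | --0100,1-010-
  53 | 1-010-  (sole → essential)
  56 | -1100-  (sole → essential)
  57 | -1100-,1-1001
  63 | -11111  (sole → essential)
Essential prime implicants: --0100, -1001-, -1100-, -11111, 0---11, 0--01-, 0-11-1, 01-0-1, 011---, 1-010-, 10-100, 100-00

12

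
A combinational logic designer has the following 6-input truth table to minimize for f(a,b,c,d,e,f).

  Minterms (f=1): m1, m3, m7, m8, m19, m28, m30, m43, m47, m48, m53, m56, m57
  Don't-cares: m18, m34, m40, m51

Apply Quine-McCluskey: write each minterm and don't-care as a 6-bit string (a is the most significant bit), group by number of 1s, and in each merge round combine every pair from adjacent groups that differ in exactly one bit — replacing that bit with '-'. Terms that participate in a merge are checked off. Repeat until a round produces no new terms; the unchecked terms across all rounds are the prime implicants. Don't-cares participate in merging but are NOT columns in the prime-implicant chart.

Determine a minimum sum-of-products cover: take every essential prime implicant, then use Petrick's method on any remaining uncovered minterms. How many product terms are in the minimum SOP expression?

9

size-2^0 implicants → 000001(✓)  000011(✓)  000111(✓)  001000(✓)  010010(✓)  010011(✓)  011100(✓)  011110(✓)  100010  101000(✓)  101011(✓)  101111(✓)  110000(✓)  110011(✓)  110101  111000(✓)  111001(✓)
size-2^1 implicants → -01000  -10011  0-0011  000-11  0000-1  01001-  0111-0  1-1000  101-11  11-000  11100-
Unchecked terms (primes): -01000, -10011, 0-0011, 000-11, 0000-1, 01001-, 0111-0, 1-1000, 100010, 101-11, 11-000, 110101, 11100-
Minterm coverage:
  m1 ⊆ 0000-1 [E]
  m3 ⊆ 0-0011,000-11,0000-1
  m7 ⊆ 000-11 [E]
  m8 ⊆ -01000 [E]
  m19 ⊆ -10011,0-0011,01001-
  m28 ⊆ 0111-0 [E]
  m30 ⊆ 0111-0 [E]
  m43 ⊆ 101-11 [E]
  m47 ⊆ 101-11 [E]
  m48 ⊆ 11-000 [E]
  m53 ⊆ 110101 [E]
  m56 ⊆ 1-1000,11-000,11100-
  m57 ⊆ 11100- [E]
E = {-01000, 000-11, 0000-1, 0111-0, 101-11, 11-000, 110101, 11100-}
Petrick residual → -10011
Cover = b'cd'e'f' + bc'd'ef + a'b'c'ef + a'b'c'd'f + a'bcdf' + ab'cef + abd'e'f' + abc'de'f + abcd'e'  |cover|=9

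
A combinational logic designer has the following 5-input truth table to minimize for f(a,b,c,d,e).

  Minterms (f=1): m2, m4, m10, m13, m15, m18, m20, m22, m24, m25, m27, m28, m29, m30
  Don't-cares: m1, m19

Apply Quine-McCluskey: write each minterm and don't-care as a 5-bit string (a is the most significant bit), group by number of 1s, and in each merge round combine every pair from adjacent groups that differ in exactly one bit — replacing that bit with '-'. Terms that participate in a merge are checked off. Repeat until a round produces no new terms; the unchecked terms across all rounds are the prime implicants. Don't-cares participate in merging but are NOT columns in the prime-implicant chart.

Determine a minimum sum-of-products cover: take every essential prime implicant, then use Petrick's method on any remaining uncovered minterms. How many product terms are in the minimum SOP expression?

[col 0] 00001, 00010*, 00100*, 01010*, 01101*, 01111*, 10010*, 10011*, 10100*, 10110*, 11000*, 11001*, 11011*, 11100*, 11101*, 11110*
[col 1] -0010, -0100, -1101, 0-010, 011-1, 1-011, 1-100*, 1-110*, 10-10, 1001-, 101-0*, 11-00*, 11-01*, 110-1, 1100-*, 111-0*, 1110-*
[col 2] 1-1-0, 11-0-
Prime implicants: -0010, -0100, -1101, 0-010, 00001, 011-1, 1-011, 1-1-0, 10-10, 1001-, 11-0-, 110-1
PI chart (minterm → PIs covering it):
  2 | -0010,0-010
  4 | -0100  (sole → essential)
  10 | 0-010  (sole → essential)
  13 | -1101,011-1
  15 | 011-1  (sole → essential)
  18 | -0010,10-10,1001-
  20 | -0100,1-1-0
  22 | 1-1-0,10-10
  24 | 11-0-  (sole → essential)
  25 | 11-0-,110-1
  27 | 1-011,110-1
  28 | 1-1-0,11-0-
  29 | -1101,11-0-
  30 | 1-1-0  (sole → essential)
Essential prime implicants: -0100, 0-010, 011-1, 1-1-0, 11-0-
Petrick residual → -0010, 1-011
Minimum SOP uses 7 PIs: b'c'de' + b'cd'e' + a'c'de' + a'bce + ac'de + ace' + abd'

7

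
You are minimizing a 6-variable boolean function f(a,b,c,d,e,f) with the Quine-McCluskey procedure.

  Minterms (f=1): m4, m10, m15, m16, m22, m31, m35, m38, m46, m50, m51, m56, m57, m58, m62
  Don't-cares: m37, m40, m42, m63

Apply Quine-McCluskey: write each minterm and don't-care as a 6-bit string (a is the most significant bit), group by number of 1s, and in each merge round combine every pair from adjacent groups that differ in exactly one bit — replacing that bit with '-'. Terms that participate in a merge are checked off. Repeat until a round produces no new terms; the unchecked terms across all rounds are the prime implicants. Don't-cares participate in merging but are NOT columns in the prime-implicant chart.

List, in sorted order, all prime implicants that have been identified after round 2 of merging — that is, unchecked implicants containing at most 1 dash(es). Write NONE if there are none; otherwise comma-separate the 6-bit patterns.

size-2^0 implicants → 000100  001010(✓)  001111(✓)  010000  010110  011111(✓)  100011(✓)  100101  100110(✓)  101000(✓)  101010(✓)  101110(✓)  110010(✓)  110011(✓)  111000(✓)  111001(✓)  111010(✓)  111110(✓)  111111(✓)
size-2^1 implicants → -01010  -11111  0-1111  1-0011  1-1000(✓)  1-1010(✓)  1-1110(✓)  10-110  101-10(✓)  1010-0(✓)  11-010  11001-  111-10(✓)  1110-0(✓)  11100-  11111-
size-2^2 implicants → 1-1-10  1-10-0
Unchecked terms (primes): -01010, -11111, 0-1111, 000100, 010000, 010110, 1-0011, 1-1-10, 1-10-0, 10-110, 100101, 11-010, 11001-, 11100-, 11111-

-01010, -11111, 0-1111, 000100, 010000, 010110, 1-0011, 10-110, 100101, 11-010, 11001-, 11100-, 11111-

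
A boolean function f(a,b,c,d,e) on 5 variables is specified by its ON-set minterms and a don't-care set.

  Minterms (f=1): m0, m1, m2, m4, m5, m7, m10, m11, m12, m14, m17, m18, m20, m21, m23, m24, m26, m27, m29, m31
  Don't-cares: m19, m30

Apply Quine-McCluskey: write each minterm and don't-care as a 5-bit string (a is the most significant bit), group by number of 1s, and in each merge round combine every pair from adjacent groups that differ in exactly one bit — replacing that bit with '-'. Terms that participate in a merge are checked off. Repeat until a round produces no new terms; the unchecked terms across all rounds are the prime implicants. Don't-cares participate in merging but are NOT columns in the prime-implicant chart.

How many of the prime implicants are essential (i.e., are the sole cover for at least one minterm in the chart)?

[col 0] 00000*, 00001*, 00010*, 00100*, 00101*, 00111*, 01010*, 01011*, 01100*, 01110*, 10001*, 10010*, 10011*, 10100*, 10101*, 10111*, 11000*, 11010*, 11011*, 11101*, 11110*, 11111*
[col 1] -0001*, -0010*, -0100*, -0101*, -0111*, -1010*, -1011*, -1110*, 0-010*, 0-100, 00-00*, 00-01*, 000-0, 0000-*, 001-1*, 0010-*, 01-10*, 0101-*, 011-0, 1-010*, 1-011*, 1-101*, 1-111*, 10-01*, 10-11*, 100-1*, 1001-*, 101-1*, 1010-*, 11-10*, 11-11*, 110-0, 1101-*, 111-1*, 1111-*
[col 2] --010, -0-01, -01-1, -010-, -1-10, -101-, 00-0-, 1--11, 1-01-, 1-1-1, 10--1, 11-1-
Prime implicants: --010, -0-01, -01-1, -010-, -1-10, -101-, 0-100, 00-0-, 000-0, 011-0, 1--11, 1-01-, 1-1-1, 10--1, 11-1-, 110-0
PI chart (minterm → PIs covering it):
  0 | 00-0-,000-0
  1 | -0-01,00-0-
  2 | --010,000-0
  4 | -010-,0-100,00-0-
  5 | -0-01,-01-1,-010-,00-0-
  7 | -01-1  (sole → essential)
  10 | --010,-1-10,-101-
  11 | -101-  (sole → essential)
  12 | 0-100,011-0
  14 | -1-10,011-0
  17 | -0-01,10--1
  18 | --010,1-01-
  20 | -010-  (sole → essential)
  21 | -0-01,-01-1,-010-,1-1-1,10--1
  23 | -01-1,1--11,1-1-1,10--1
  24 | 110-0  (sole → essential)
  26 | --010,-1-10,-101-,1-01-,11-1-,110-0
  27 | -101-,1--11,1-01-,11-1-
  29 | 1-1-1  (sole → essential)
  31 | 1--11,1-1-1,11-1-
Essential prime implicants: -01-1, -010-, -101-, 1-1-1, 110-0

5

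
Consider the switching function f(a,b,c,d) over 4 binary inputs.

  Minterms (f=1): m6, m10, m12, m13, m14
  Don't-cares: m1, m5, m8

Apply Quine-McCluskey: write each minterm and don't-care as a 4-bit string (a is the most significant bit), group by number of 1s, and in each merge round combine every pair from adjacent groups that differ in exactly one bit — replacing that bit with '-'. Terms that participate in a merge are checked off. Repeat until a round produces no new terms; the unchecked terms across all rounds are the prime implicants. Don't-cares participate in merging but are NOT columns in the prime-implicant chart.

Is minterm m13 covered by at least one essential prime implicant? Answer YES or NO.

NO

Round 0: 0001✓ 0101✓ 0110✓ 1000✓ 1010✓ 1100✓ 1101✓ 1110✓
Round 1: -101 -110 0-01 1-00✓ 1-10✓ 10-0✓ 11-0✓ 110-
Round 2: 1--0
PIs = {-101, -110, 0-01, 1--0, 110-}
Coverage chart:
  m6: -110 ←essential
  m10: 1--0 ←essential
  m12: 1--0,110-
  m13: -101,110-
  m14: -110,1--0
Essential: -110, 1--0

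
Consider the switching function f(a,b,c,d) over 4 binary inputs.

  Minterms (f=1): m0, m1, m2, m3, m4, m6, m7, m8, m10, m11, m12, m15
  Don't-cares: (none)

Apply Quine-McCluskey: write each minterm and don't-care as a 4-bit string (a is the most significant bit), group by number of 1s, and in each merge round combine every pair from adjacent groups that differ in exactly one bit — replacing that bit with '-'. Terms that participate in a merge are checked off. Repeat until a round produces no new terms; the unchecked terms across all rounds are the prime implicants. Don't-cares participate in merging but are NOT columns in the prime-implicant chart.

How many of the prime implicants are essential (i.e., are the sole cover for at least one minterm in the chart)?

3

[col 0] 0000*, 0001*, 0010*, 0011*, 0100*, 0110*, 0111*, 1000*, 1010*, 1011*, 1100*, 1111*
[col 1] -000*, -010*, -011*, -100*, -111*, 0-00*, 0-10*, 0-11*, 00-0*, 00-1*, 000-*, 001-*, 01-0*, 011-*, 1-00*, 1-11*, 10-0*, 101-*
[col 2] --00, --11, -0-0, -01-, 0--0, 0-1-, 00--
Prime implicants: --00, --11, -0-0, -01-, 0--0, 0-1-, 00--
PI chart (minterm → PIs covering it):
  0 | --00,-0-0,0--0,00--
  1 | 00--  (sole → essential)
  2 | -0-0,-01-,0--0,0-1-,00--
  3 | --11,-01-,0-1-,00--
  4 | --00,0--0
  6 | 0--0,0-1-
  7 | --11,0-1-
  8 | --00,-0-0
  10 | -0-0,-01-
  11 | --11,-01-
  12 | --00  (sole → essential)
  15 | --11  (sole → essential)
Essential prime implicants: --00, --11, 00--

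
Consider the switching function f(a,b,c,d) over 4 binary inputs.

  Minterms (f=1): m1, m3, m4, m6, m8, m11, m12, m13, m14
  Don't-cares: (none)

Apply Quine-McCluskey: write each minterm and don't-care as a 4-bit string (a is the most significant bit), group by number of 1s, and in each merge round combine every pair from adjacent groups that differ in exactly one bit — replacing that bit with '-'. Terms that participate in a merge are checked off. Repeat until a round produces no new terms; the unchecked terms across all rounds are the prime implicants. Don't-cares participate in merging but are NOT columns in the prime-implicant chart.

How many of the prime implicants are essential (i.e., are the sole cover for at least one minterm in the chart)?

size-2^0 implicants → 0001(✓)  0011(✓)  0100(✓)  0110(✓)  1000(✓)  1011(✓)  1100(✓)  1101(✓)  1110(✓)
size-2^1 implicants → -011  -100(✓)  -110(✓)  00-1  01-0(✓)  1-00  11-0(✓)  110-
size-2^2 implicants → -1-0
Unchecked terms (primes): -011, -1-0, 00-1, 1-00, 110-
Minterm coverage:
  m1 ⊆ 00-1 [E]
  m3 ⊆ -011,00-1
  m4 ⊆ -1-0 [E]
  m6 ⊆ -1-0 [E]
  m8 ⊆ 1-00 [E]
  m11 ⊆ -011 [E]
  m12 ⊆ -1-0,1-00,110-
  m13 ⊆ 110- [E]
  m14 ⊆ -1-0 [E]
E = {-011, -1-0, 00-1, 1-00, 110-}

5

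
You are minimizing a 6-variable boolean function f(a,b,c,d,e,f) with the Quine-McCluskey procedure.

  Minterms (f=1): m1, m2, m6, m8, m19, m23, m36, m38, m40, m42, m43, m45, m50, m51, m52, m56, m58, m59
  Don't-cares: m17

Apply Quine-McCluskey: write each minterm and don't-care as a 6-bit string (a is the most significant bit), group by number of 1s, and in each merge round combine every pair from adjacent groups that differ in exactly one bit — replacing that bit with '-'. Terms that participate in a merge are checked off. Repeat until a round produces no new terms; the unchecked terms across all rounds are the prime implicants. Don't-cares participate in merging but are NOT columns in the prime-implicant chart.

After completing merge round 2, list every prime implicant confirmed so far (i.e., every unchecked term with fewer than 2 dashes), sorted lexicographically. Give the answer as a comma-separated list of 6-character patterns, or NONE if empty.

-00110, -01000, -10011, 0-0001, 000-10, 010-11, 0100-1, 1-0100, 1001-0, 101101

size-2^0 implicants → 000001(✓)  000010(✓)  000110(✓)  001000(✓)  010001(✓)  010011(✓)  010111(✓)  100100(✓)  100110(✓)  101000(✓)  101010(✓)  101011(✓)  101101  110010(✓)  110011(✓)  110100(✓)  111000(✓)  111010(✓)  111011(✓)
size-2^1 implicants → -00110  -01000  -10011  0-0001  000-10  010-11  0100-1  1-0100  1-1000(✓)  1-1010(✓)  1-1011(✓)  1001-0  1010-0(✓)  10101-(✓)  11-010(✓)  11-011(✓)  11001-(✓)  1110-0(✓)  11101-(✓)
size-2^2 implicants → 1-10-0  1-101-  11-01-
Unchecked terms (primes): -00110, -01000, -10011, 0-0001, 000-10, 010-11, 0100-1, 1-0100, 1-10-0, 1-101-, 1001-0, 101101, 11-01-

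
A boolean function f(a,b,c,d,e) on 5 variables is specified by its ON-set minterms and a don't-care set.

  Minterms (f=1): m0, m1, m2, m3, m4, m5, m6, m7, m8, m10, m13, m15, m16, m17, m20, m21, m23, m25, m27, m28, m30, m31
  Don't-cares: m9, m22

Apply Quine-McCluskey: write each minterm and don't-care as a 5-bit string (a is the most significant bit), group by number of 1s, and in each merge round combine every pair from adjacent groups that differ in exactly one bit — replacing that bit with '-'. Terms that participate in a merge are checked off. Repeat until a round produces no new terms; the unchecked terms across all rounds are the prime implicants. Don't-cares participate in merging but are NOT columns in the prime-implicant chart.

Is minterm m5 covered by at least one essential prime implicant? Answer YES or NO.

YES

Round 0: 00000✓ 00001✓ 00010✓ 00011✓ 00100✓ 00101✓ 00110✓ 00111✓ 01000✓ 01001✓ 01010✓ 01101✓ 01111✓ 10000✓ 10001✓ 10100✓ 10101✓ 10110✓ 10111✓ 11001✓ 11011✓ 11100✓ 11110✓ 11111✓
Round 1: -0000✓ -0001✓ -0100✓ -0101✓ -0110✓ -0111✓ -1001✓ -1111✓ 0-000✓ 0-001✓ 0-010✓ 0-101✓ 0-111✓ 00-00✓ 00-01✓ 00-10✓ 00-11✓ 000-0✓ 000-1✓ 0000-✓ 0001-✓ 001-0✓ 001-1✓ 0010-✓ 0011-✓ 01-01✓ 010-0✓ 0100-✓ 011-1✓ 1-001✓ 1-100✓ 1-110✓ 1-111✓ 10-00✓ 10-01✓ 1000-✓ 101-0✓ 101-1✓ 1010-✓ 1011-✓ 11-11 110-1 111-0✓ 1111-✓
Round 2: --001 --111 -0-00✓ -0-01✓ -000-✓ -01-0✓ -01-1✓ -010-✓ -011-✓ 0--01 0-0-0 0-00- 0-1-1 00--0✓ 00--1✓ 00-0-✓ 00-1-✓ 000--✓ 001--✓ 1-1-0 1-11- 10-0-✓ 101--✓
Round 3: -0-0- -01-- 00---
PIs = {--001, --111, -0-0-, -01--, 0--01, 0-0-0, 0-00-, 0-1-1, 00---, 1-1-0, 1-11-, 11-11, 110-1}
Coverage chart:
  m0: -0-0-,0-0-0,0-00-,00---
  m1: --001,-0-0-,0--01,0-00-,00---
  m2: 0-0-0,00---
  m3: 00--- ←essential
  m4: -0-0-,-01--,00---
  m5: -0-0-,-01--,0--01,0-1-1,00---
  m6: -01--,00---
  m7: --111,-01--,0-1-1,00---
  m8: 0-0-0,0-00-
  m10: 0-0-0 ←essential
  m13: 0--01,0-1-1
  m15: --111,0-1-1
  m16: -0-0- ←essential
  m17: --001,-0-0-
  m20: -0-0-,-01--,1-1-0
  m21: -0-0-,-01--
  m23: --111,-01--,1-11-
  m25: --001,110-1
  m27: 11-11,110-1
  m28: 1-1-0 ←essential
  m30: 1-1-0,1-11-
  m31: --111,1-11-,11-11
Essential: -0-0-, 0-0-0, 00---, 1-1-0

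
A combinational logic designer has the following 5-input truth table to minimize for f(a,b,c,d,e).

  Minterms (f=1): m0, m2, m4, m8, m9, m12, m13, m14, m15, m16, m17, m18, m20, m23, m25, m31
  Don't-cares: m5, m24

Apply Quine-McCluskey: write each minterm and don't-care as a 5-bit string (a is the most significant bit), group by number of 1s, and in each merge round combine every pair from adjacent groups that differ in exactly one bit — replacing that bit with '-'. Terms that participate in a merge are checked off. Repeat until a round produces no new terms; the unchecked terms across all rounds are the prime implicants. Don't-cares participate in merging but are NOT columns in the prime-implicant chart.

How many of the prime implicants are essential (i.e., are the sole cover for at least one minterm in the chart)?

5

Round 0: 00000✓ 00010✓ 00100✓ 00101✓ 01000✓ 01001✓ 01100✓ 01101✓ 01110✓ 01111✓ 10000✓ 10001✓ 10010✓ 10100✓ 10111✓ 11000✓ 11001✓ 11111✓
Round 1: -0000✓ -0010✓ -0100✓ -1000✓ -1001✓ -1111 0-000✓ 0-100✓ 0-101✓ 00-00✓ 000-0✓ 0010-✓ 01-00✓ 01-01✓ 0100-✓ 011-0✓ 011-1✓ 0110-✓ 0111-✓ 1-000✓ 1-001✓ 1-111 10-00✓ 100-0✓ 1000-✓ 1100-✓
Round 2: --000 -0-00 -00-0 -100- 0--00 0-10- 01-0- 011-- 1-00-
PIs = {--000, -0-00, -00-0, -100-, -1111, 0--00, 0-10-, 01-0-, 011--, 1-00-, 1-111}
Coverage chart:
  m0: --000,-0-00,-00-0,0--00
  m2: -00-0 ←essential
  m4: -0-00,0--00,0-10-
  m8: --000,-100-,0--00,01-0-
  m9: -100-,01-0-
  m12: 0--00,0-10-,01-0-,011--
  m13: 0-10-,01-0-,011--
  m14: 011-- ←essential
  m15: -1111,011--
  m16: --000,-0-00,-00-0,1-00-
  m17: 1-00- ←essential
  m18: -00-0 ←essential
  m20: -0-00 ←essential
  m23: 1-111 ←essential
  m25: -100-,1-00-
  m31: -1111,1-111
Essential: -0-00, -00-0, 011--, 1-00-, 1-111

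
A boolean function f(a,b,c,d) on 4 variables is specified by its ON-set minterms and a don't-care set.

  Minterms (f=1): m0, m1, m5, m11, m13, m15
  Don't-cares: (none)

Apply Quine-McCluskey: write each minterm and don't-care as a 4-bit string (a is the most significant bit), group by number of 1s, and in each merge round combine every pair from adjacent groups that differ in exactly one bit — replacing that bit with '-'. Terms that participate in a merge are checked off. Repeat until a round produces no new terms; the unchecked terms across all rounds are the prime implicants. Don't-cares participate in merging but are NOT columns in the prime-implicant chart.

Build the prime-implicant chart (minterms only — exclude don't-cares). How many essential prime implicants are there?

2

size-2^0 implicants → 0000(✓)  0001(✓)  0101(✓)  1011(✓)  1101(✓)  1111(✓)
size-2^1 implicants → -101  0-01  000-  1-11  11-1
Unchecked terms (primes): -101, 0-01, 000-, 1-11, 11-1
Minterm coverage:
  m0 ⊆ 000- [E]
  m1 ⊆ 0-01,000-
  m5 ⊆ -101,0-01
  m11 ⊆ 1-11 [E]
  m13 ⊆ -101,11-1
  m15 ⊆ 1-11,11-1
E = {000-, 1-11}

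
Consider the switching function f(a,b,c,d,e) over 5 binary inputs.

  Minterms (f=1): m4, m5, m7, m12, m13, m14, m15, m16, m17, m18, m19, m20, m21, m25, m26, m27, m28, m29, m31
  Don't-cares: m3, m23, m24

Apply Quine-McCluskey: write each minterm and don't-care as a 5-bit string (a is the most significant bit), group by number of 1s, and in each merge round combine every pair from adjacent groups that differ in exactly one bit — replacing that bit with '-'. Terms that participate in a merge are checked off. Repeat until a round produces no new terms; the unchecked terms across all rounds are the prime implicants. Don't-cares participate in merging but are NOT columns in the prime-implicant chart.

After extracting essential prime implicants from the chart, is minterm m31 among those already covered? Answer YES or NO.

NO

size-2^0 implicants → 00011(✓)  00100(✓)  00101(✓)  00111(✓)  01100(✓)  01101(✓)  01110(✓)  01111(✓)  10000(✓)  10001(✓)  10010(✓)  10011(✓)  10100(✓)  10101(✓)  10111(✓)  11000(✓)  11001(✓)  11010(✓)  11011(✓)  11100(✓)  11101(✓)  11111(✓)
size-2^1 implicants → -0011(✓)  -0100(✓)  -0101(✓)  -0111(✓)  -1100(✓)  -1101(✓)  -1111(✓)  0-100(✓)  0-101(✓)  0-111(✓)  00-11(✓)  001-1(✓)  0010-(✓)  011-0(✓)  011-1(✓)  0110-(✓)  0111-(✓)  1-000(✓)  1-001(✓)  1-010(✓)  1-011(✓)  1-100(✓)  1-101(✓)  1-111(✓)  10-00(✓)  10-01(✓)  10-11(✓)  100-0(✓)  100-1(✓)  1000-(✓)  1001-(✓)  101-1(✓)  1010-(✓)  11-00(✓)  11-01(✓)  11-11(✓)  110-0(✓)  110-1(✓)  1100-(✓)  1101-(✓)  111-1(✓)  1110-(✓)
size-2^2 implicants → --100(✓)  --101(✓)  --111(✓)  -0-11  -01-1(✓)  -010-(✓)  -11-1(✓)  -110-(✓)  0-1-1(✓)  0-10-(✓)  011--  1--00(✓)  1--01(✓)  1--11(✓)  1-0-0(✓)  1-0-1(✓)  1-00-(✓)  1-01-(✓)  1-1-1(✓)  1-10-(✓)  10--1(✓)  10-0-(✓)  100--(✓)  11--1(✓)  11-0-(✓)  110--(✓)
size-2^3 implicants → --1-1  --10-  1---1  1--0-  1-0--
Unchecked terms (primes): --1-1, --10-, -0-11, 011--, 1---1, 1--0-, 1-0--
Minterm coverage:
  m4 ⊆ --10- [E]
  m5 ⊆ --1-1,--10-
  m7 ⊆ --1-1,-0-11
  m12 ⊆ --10-,011--
  m13 ⊆ --1-1,--10-,011--
  m14 ⊆ 011-- [E]
  m15 ⊆ --1-1,011--
  m16 ⊆ 1--0-,1-0--
  m17 ⊆ 1---1,1--0-,1-0--
  m18 ⊆ 1-0-- [E]
  m19 ⊆ -0-11,1---1,1-0--
  m20 ⊆ --10-,1--0-
  m21 ⊆ --1-1,--10-,1---1,1--0-
  m25 ⊆ 1---1,1--0-,1-0--
  m26 ⊆ 1-0-- [E]
  m27 ⊆ 1---1,1-0--
  m28 ⊆ --10-,1--0-
  m29 ⊆ --1-1,--10-,1---1,1--0-
  m31 ⊆ --1-1,1---1
E = {--10-, 011--, 1-0--}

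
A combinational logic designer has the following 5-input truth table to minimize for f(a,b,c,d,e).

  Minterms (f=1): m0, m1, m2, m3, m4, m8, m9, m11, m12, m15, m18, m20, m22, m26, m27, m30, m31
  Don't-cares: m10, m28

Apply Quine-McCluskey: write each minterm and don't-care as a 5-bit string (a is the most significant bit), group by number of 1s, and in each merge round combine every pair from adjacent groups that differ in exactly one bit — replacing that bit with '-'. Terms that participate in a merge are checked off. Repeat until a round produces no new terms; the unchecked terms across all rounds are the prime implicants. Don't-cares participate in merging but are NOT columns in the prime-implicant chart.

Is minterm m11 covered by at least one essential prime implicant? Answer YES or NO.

[col 0] 00000*, 00001*, 00010*, 00011*, 00100*, 01000*, 01001*, 01010*, 01011*, 01100*, 01111*, 10010*, 10100*, 10110*, 11010*, 11011*, 11100*, 11110*, 11111*
[col 1] -0010*, -0100*, -1010*, -1011*, -1100*, -1111*, 0-000*, 0-001*, 0-010*, 0-011*, 0-100*, 00-00*, 000-0*, 000-1*, 0000-*, 0001-*, 01-00*, 01-11*, 010-0*, 010-1*, 0100-*, 0101-*, 1-010*, 1-100*, 1-110*, 10-10*, 101-0*, 11-10*, 11-11*, 1101-*, 111-0*, 1111-*
[col 2] --010, --100, -1-11, -101-, 0--00, 0-0-0*, 0-0-1*, 0-00-*, 0-01-*, 000--*, 010--*, 1--10, 1-1-0, 11-1-
[col 3] 0-0--
Prime implicants: --010, --100, -1-11, -101-, 0--00, 0-0--, 1--10, 1-1-0, 11-1-
PI chart (minterm → PIs covering it):
  0 | 0--00,0-0--
  1 | 0-0--  (sole → essential)
  2 | --010,0-0--
  3 | 0-0--  (sole → essential)
  4 | --100,0--00
  8 | 0--00,0-0--
  9 | 0-0--  (sole → essential)
  11 | -1-11,-101-,0-0--
  12 | --100,0--00
  15 | -1-11  (sole → essential)
  18 | --010,1--10
  20 | --100,1-1-0
  22 | 1--10,1-1-0
  26 | --010,-101-,1--10,11-1-
  27 | -1-11,-101-,11-1-
  30 | 1--10,1-1-0,11-1-
  31 | -1-11,11-1-
Essential prime implicants: -1-11, 0-0--

YES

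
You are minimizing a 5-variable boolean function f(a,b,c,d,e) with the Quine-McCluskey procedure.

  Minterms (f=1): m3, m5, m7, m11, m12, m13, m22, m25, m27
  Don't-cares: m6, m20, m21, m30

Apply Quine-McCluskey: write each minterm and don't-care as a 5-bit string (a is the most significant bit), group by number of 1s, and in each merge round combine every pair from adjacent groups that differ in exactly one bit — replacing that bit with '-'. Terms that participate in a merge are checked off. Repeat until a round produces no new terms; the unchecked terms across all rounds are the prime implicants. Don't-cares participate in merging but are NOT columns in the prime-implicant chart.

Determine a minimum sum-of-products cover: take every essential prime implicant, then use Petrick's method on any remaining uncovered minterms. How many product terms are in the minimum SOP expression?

Round 0: 00011✓ 00101✓ 00110✓ 00111✓ 01011✓ 01100✓ 01101✓ 10100✓ 10101✓ 10110✓ 11001✓ 11011✓ 11110✓
Round 1: -0101 -0110 -1011 0-011 0-101 00-11 001-1 0011- 0110- 1-110 101-0 1010- 110-1
PIs = {-0101, -0110, -1011, 0-011, 0-101, 00-11, 001-1, 0011-, 0110-, 1-110, 101-0, 1010-, 110-1}
Coverage chart:
  m3: 0-011,00-11
  m5: -0101,0-101,001-1
  m7: 00-11,001-1,0011-
  m11: -1011,0-011
  m12: 0110- ←essential
  m13: 0-101,0110-
  m22: -0110,1-110,101-0
  m25: 110-1 ←essential
  m27: -1011,110-1
Essential: 0110-, 110-1
Petrick residual → -0110, 0-011, 001-1
Min cover (5 terms): b'cde' + a'c'de + a'b'ce + a'bcd' + abc'e

5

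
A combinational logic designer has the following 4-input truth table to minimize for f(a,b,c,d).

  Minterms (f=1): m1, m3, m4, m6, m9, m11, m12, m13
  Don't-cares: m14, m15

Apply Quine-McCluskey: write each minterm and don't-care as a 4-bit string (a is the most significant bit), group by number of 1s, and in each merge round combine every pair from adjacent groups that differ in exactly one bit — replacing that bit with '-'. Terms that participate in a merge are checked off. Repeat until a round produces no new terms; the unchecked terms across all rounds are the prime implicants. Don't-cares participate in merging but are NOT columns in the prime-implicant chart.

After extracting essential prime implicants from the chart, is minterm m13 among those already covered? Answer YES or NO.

size-2^0 implicants → 0001(✓)  0011(✓)  0100(✓)  0110(✓)  1001(✓)  1011(✓)  1100(✓)  1101(✓)  1110(✓)  1111(✓)
size-2^1 implicants → -001(✓)  -011(✓)  -100(✓)  -110(✓)  00-1(✓)  01-0(✓)  1-01(✓)  1-11(✓)  10-1(✓)  11-0(✓)  11-1(✓)  110-(✓)  111-(✓)
size-2^2 implicants → -0-1  -1-0  1--1  11--
Unchecked terms (primes): -0-1, -1-0, 1--1, 11--
Minterm coverage:
  m1 ⊆ -0-1 [E]
  m3 ⊆ -0-1 [E]
  m4 ⊆ -1-0 [E]
  m6 ⊆ -1-0 [E]
  m9 ⊆ -0-1,1--1
  m11 ⊆ -0-1,1--1
  m12 ⊆ -1-0,11--
  m13 ⊆ 1--1,11--
E = {-0-1, -1-0}

NO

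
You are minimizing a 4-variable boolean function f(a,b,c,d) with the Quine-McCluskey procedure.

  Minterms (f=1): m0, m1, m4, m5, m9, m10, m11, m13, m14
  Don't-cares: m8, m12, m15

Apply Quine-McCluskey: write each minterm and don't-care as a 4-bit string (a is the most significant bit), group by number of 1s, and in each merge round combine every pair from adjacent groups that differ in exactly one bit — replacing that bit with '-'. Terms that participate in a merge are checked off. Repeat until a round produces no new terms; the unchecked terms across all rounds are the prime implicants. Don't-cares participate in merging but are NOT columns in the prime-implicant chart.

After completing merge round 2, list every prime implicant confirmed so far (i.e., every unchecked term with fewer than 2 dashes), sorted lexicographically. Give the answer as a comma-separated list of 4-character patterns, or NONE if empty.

Round 0: 0000✓ 0001✓ 0100✓ 0101✓ 1000✓ 1001✓ 1010✓ 1011✓ 1100✓ 1101✓ 1110✓ 1111✓
Round 1: -000✓ -001✓ -100✓ -101✓ 0-00✓ 0-01✓ 000-✓ 010-✓ 1-00✓ 1-01✓ 1-10✓ 1-11✓ 10-0✓ 10-1✓ 100-✓ 101-✓ 11-0✓ 11-1✓ 110-✓ 111-✓
Round 2: --00✓ --01✓ -00-✓ -10-✓ 0-0-✓ 1--0✓ 1--1✓ 1-0-✓ 1-1-✓ 10--✓ 11--✓
Round 3: --0- 1---
PIs = {--0-, 1---}

NONE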